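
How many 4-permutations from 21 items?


P(21,4) = 21!/17!
= 51090942171709440000/355687428096000
= 143640

P(21,4) = 143640


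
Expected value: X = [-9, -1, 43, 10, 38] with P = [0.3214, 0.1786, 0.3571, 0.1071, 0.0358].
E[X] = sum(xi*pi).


E[X] = -9*0.3214 - 1*0.1786 + 43*0.3571 + 10*0.1071 + 38*0.0358
= -2.8926 - 0.1786 + 15.3553 + 1.0710 + 1.3604
= 14.7155

E[X] = 14.7155


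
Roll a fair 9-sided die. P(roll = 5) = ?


Favorable outcomes (roll = 5): 1
Total outcomes = 9
P = 1/9 = 0.1111

P = 0.1111


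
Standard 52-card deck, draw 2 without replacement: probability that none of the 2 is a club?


P(no clubs) = (39/52) × (38/51)
= 0.5588

P = 0.5588


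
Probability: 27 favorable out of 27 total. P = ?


P = 27/27 = 1.0000

P = 1.0000


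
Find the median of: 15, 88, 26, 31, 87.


Sorted: 15, 26, 31, 87, 88
n = 5 (odd)
Middle value = 31

Median = 31


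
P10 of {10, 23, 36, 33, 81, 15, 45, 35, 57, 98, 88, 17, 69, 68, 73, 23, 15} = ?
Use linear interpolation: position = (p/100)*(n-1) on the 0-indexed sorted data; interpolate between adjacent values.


Sorted: 10, 15, 15, 17, 23, 23, 33, 35, 36, 45, 57, 68, 69, 73, 81, 88, 98
n = 17
Index = 10/100 * 16 = 1.6000
Lower = data[1] = 15, Upper = data[2] = 15
P10 = 15 + 0.6000*(0) = 15.0000

P10 = 15.0000


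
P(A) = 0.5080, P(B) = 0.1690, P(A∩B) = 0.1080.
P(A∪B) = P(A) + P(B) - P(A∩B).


P(A∪B) = 0.5080 + 0.1690 - 0.1080
= 0.6770 - 0.1080
= 0.5690

P(A∪B) = 0.5690


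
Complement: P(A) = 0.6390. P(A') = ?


P(not A) = 1 - 0.6390 = 0.3610

P(not A) = 0.3610


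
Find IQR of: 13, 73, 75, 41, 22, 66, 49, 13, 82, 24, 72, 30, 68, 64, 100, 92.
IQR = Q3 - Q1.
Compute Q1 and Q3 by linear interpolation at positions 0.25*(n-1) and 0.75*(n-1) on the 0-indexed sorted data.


Sorted: 13, 13, 22, 24, 30, 41, 49, 64, 66, 68, 72, 73, 75, 82, 92, 100
Q1 (25th %ile) = 28.5000
Q3 (75th %ile) = 73.5000
IQR = 73.5000 - 28.5000 = 45.0000

IQR = 45.0000


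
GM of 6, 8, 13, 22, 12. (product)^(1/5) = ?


Product = 6 × 8 × 13 × 22 × 12 = 164736
GM = 164736^(1/5) = 11.0499

GM = 11.0499


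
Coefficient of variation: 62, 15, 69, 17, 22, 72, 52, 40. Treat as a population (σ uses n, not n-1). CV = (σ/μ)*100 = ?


Mean = 43.6250
SD = 21.9826
CV = (21.9826/43.6250)*100 = 50.3899%

CV = 50.3899%


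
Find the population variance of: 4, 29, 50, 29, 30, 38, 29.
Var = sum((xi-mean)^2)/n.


Mean = 29.8571
Squared deviations: 668.5918, 0.7347, 405.7347, 0.7347, 0.0204, 66.3061, 0.7347
Sum = 1142.8571
Variance = 1142.8571/7 = 163.2653

Variance = 163.2653


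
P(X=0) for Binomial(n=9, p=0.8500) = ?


C(9,0) = 1
p^0 = 1.000000
(1-p)^9 = 3.844336e-08
P = 1 * 1.000000 * 3.844336e-08 = 3.8443e-08

P(X=0) = 3.8443e-08


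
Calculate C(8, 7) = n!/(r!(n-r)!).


C(8,7) = 8!/(7! × 1!)
= 40320/(5040 × 1)
= 8

C(8,7) = 8


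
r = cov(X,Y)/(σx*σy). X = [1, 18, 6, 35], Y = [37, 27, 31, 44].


Mean X = 15.0000, Mean Y = 34.7500
SD X = 13.095801, SD Y = 6.417749
Cov = 41.000000
r = 41.000000/(13.095801*6.417749) = 0.4878

r = 0.4878


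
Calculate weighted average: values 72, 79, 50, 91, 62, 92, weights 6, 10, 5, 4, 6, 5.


Numerator = 72*6 + 79*10 + 50*5 + 91*4 + 62*6 + 92*5 = 2668
Denominator = 6 + 10 + 5 + 4 + 6 + 5 = 36
WM = 2668/36 = 74.1111

WM = 74.1111


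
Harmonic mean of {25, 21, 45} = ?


Sum of reciprocals = 1/25 + 1/21 + 1/45 = 0.109841
HM = 3/0.109841 = 27.3121

HM = 27.3121


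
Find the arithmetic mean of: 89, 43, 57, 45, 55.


Sum = 89 + 43 + 57 + 45 + 55 = 289
n = 5
Mean = 289/5 = 57.8000

Mean = 57.8000


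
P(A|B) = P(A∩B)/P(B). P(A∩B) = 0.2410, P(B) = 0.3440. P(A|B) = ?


P(A|B) = 0.2410/0.3440 = 0.7006

P(A|B) = 0.7006


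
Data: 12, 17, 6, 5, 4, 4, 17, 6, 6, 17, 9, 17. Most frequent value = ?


Frequencies: 4:2, 5:1, 6:3, 9:1, 12:1, 17:4
Max frequency = 4
Mode = 17

Mode = 17


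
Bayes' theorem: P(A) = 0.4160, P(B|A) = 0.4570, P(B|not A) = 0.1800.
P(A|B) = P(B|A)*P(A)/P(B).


P(B) = P(B|A)*P(A) + P(B|A')*P(A')
= 0.4570*0.4160 + 0.1800*0.5840
= 0.190112 + 0.105120 = 0.295232
P(A|B) = 0.190112/0.295232 = 0.6439

P(A|B) = 0.6439


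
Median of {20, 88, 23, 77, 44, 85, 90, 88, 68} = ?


Sorted: 20, 23, 44, 68, 77, 85, 88, 88, 90
n = 9 (odd)
Middle value = 77

Median = 77


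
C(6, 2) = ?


C(6,2) = 6!/(2! × 4!)
= 720/(2 × 24)
= 15

C(6,2) = 15


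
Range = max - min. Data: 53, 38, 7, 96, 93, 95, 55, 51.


Max = 96, Min = 7
Range = 96 - 7 = 89

Range = 89


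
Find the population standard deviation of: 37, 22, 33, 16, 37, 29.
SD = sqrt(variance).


Mean = 29.0000
Variance = 60.3333
SD = sqrt(60.3333) = 7.7675

SD = 7.7675


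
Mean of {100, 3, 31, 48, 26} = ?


Sum = 100 + 3 + 31 + 48 + 26 = 208
n = 5
Mean = 208/5 = 41.6000

Mean = 41.6000


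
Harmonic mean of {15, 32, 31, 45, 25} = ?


Sum of reciprocals = 1/15 + 1/32 + 1/31 + 1/45 + 1/25 = 0.192397
HM = 5/0.192397 = 25.9879

HM = 25.9879


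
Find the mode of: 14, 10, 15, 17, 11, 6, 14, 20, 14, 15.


Frequencies: 6:1, 10:1, 11:1, 14:3, 15:2, 17:1, 20:1
Max frequency = 3
Mode = 14

Mode = 14


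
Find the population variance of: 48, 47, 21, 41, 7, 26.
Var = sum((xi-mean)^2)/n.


Mean = 31.6667
Squared deviations: 266.7778, 235.1111, 113.7778, 87.1111, 608.4444, 32.1111
Sum = 1343.3333
Variance = 1343.3333/6 = 223.8889

Variance = 223.8889


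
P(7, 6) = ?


P(7,6) = 7!/1!
= 5040/1
= 5040

P(7,6) = 5040


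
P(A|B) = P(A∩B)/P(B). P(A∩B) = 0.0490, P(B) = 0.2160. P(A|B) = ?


P(A|B) = 0.0490/0.2160 = 0.2269

P(A|B) = 0.2269


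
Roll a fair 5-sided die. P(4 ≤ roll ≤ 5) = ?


Favorable outcomes (4 ≤ roll ≤ 5): 2
Total outcomes = 5
P = 2/5 = 0.4000

P = 0.4000


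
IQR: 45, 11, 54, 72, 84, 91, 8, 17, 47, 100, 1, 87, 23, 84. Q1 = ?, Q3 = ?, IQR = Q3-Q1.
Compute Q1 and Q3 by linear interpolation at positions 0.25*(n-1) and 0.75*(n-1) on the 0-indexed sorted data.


Sorted: 1, 8, 11, 17, 23, 45, 47, 54, 72, 84, 84, 87, 91, 100
Q1 (25th %ile) = 18.5000
Q3 (75th %ile) = 84.0000
IQR = 84.0000 - 18.5000 = 65.5000

IQR = 65.5000


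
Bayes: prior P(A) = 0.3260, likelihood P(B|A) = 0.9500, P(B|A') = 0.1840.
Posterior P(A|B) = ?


P(B) = P(B|A)*P(A) + P(B|A')*P(A')
= 0.9500*0.3260 + 0.1840*0.6740
= 0.309700 + 0.124016 = 0.433716
P(A|B) = 0.309700/0.433716 = 0.7141

P(A|B) = 0.7141


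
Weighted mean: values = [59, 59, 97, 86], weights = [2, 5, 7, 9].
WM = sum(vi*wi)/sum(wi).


Numerator = 59*2 + 59*5 + 97*7 + 86*9 = 1866
Denominator = 2 + 5 + 7 + 9 = 23
WM = 1866/23 = 81.1304

WM = 81.1304


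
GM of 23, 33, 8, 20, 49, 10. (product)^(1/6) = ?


Product = 23 × 33 × 8 × 20 × 49 × 10 = 59505600
GM = 59505600^(1/6) = 19.7588

GM = 19.7588


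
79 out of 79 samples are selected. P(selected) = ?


P = 79/79 = 1.0000

P = 1.0000


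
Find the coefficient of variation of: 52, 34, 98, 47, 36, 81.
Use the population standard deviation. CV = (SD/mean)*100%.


Mean = 58.0000
SD = 23.6150
CV = (23.6150/58.0000)*100 = 40.7155%

CV = 40.7155%


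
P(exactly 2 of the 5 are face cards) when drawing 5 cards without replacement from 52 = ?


Hypergeometric: P(X=2) = C(12,2)·C(40,3) / C(52,5)
= 66 × 9880 / 2598960
= 652080/2598960 = 0.2509

P = 0.2509


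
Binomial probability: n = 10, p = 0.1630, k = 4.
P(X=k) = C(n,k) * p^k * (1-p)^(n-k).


C(10,4) = 210
p^4 = 0.000706
(1-p)^6 = 0.343837
P = 210 * 0.000706 * 0.343837 = 0.0510

P(X=4) = 0.0510


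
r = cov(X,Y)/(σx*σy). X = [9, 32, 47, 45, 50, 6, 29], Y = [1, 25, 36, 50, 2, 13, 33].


Mean X = 31.1429, Mean Y = 22.8571
SD X = 16.591121, SD Y = 17.016199
Cov = 129.020408
r = 129.020408/(16.591121*17.016199) = 0.4570

r = 0.4570


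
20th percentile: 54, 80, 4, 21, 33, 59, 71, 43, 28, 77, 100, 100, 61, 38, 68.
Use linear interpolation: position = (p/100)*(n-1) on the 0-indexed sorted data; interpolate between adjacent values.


Sorted: 4, 21, 28, 33, 38, 43, 54, 59, 61, 68, 71, 77, 80, 100, 100
n = 15
Index = 20/100 * 14 = 2.8000
Lower = data[2] = 28, Upper = data[3] = 33
P20 = 28 + 0.8000*(5) = 32.0000

P20 = 32.0000


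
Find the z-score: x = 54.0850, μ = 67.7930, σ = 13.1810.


z = (54.0850 - 67.7930)/13.1810
= -13.7080/13.1810
= -1.0400

z = -1.0400


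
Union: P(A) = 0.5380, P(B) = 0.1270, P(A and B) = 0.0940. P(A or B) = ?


P(A∪B) = 0.5380 + 0.1270 - 0.0940
= 0.6650 - 0.0940
= 0.5710

P(A∪B) = 0.5710


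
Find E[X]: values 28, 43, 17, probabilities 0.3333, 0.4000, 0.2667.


E[X] = 28*0.3333 + 43*0.4000 + 17*0.2667
= 9.3324 + 17.2000 + 4.5339
= 31.0663

E[X] = 31.0663


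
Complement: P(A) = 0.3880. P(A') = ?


P(not A) = 1 - 0.3880 = 0.6120

P(not A) = 0.6120


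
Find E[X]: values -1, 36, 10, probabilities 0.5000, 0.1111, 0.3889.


E[X] = -1*0.5000 + 36*0.1111 + 10*0.3889
= -0.5000 + 3.9996 + 3.8890
= 7.3886

E[X] = 7.3886


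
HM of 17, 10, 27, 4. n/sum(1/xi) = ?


Sum of reciprocals = 1/17 + 1/10 + 1/27 + 1/4 = 0.445861
HM = 4/0.445861 = 8.9714

HM = 8.9714


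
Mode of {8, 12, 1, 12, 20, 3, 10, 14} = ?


Frequencies: 1:1, 3:1, 8:1, 10:1, 12:2, 14:1, 20:1
Max frequency = 2
Mode = 12

Mode = 12


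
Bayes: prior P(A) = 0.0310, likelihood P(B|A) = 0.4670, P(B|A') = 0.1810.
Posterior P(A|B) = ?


P(B) = P(B|A)*P(A) + P(B|A')*P(A')
= 0.4670*0.0310 + 0.1810*0.9690
= 0.014477 + 0.175389 = 0.189866
P(A|B) = 0.014477/0.189866 = 0.0762

P(A|B) = 0.0762


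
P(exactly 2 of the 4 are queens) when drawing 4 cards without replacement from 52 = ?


Hypergeometric: P(X=2) = C(4,2)·C(48,2) / C(52,4)
= 6 × 1128 / 270725
= 6768/270725 = 0.0250

P = 0.0250


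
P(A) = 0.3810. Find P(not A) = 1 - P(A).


P(not A) = 1 - 0.3810 = 0.6190

P(not A) = 0.6190


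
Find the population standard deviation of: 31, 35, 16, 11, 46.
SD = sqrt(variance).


Mean = 27.8000
Variance = 162.9600
SD = sqrt(162.9600) = 12.7656

SD = 12.7656


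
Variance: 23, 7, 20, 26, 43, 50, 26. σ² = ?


Mean = 27.8571
Squared deviations: 23.5918, 435.0204, 61.7347, 3.4490, 229.3061, 490.3061, 3.4490
Sum = 1246.8571
Variance = 1246.8571/7 = 178.1224

Variance = 178.1224


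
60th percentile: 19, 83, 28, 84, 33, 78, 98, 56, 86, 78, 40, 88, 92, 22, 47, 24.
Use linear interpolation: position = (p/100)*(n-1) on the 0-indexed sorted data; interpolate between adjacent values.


Sorted: 19, 22, 24, 28, 33, 40, 47, 56, 78, 78, 83, 84, 86, 88, 92, 98
n = 16
Index = 60/100 * 15 = 9.0000
Lower = data[9] = 78, Upper = data[10] = 83
P60 = 78 + 0*(5) = 78.0000

P60 = 78.0000


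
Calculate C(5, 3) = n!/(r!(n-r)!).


C(5,3) = 5!/(3! × 2!)
= 120/(6 × 2)
= 10

C(5,3) = 10


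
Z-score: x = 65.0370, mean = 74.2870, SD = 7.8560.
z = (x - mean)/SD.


z = (65.0370 - 74.2870)/7.8560
= -9.2500/7.8560
= -1.1774

z = -1.1774


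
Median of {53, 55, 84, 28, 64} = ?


Sorted: 28, 53, 55, 64, 84
n = 5 (odd)
Middle value = 55

Median = 55


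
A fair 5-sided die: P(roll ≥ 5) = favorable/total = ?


Favorable outcomes (roll ≥ 5): 1
Total outcomes = 5
P = 1/5 = 0.2000

P = 0.2000


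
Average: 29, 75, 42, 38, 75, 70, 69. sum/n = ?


Sum = 29 + 75 + 42 + 38 + 75 + 70 + 69 = 398
n = 7
Mean = 398/7 = 56.8571

Mean = 56.8571


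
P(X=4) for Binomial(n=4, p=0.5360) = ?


C(4,4) = 1
p^4 = 0.082539
(1-p)^0 = 1.000000
P = 1 * 0.082539 * 1.000000 = 0.0825

P(X=4) = 0.0825


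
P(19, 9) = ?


P(19,9) = 19!/10!
= 121645100408832000/3628800
= 33522128640

P(19,9) = 33522128640


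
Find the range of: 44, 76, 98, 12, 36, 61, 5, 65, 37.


Max = 98, Min = 5
Range = 98 - 5 = 93

Range = 93


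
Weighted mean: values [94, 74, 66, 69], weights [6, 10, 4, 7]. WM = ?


Numerator = 94*6 + 74*10 + 66*4 + 69*7 = 2051
Denominator = 6 + 10 + 4 + 7 = 27
WM = 2051/27 = 75.9630

WM = 75.9630


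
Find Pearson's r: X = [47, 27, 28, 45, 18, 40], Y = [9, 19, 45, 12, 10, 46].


Mean X = 34.1667, Mean Y = 23.5000
SD X = 10.542243, SD Y = 15.882380
Cov = -10.250000
r = -10.250000/(10.542243*15.882380) = -0.0612

r = -0.0612


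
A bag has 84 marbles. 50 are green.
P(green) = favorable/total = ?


P = 50/84 = 0.5952

P = 0.5952


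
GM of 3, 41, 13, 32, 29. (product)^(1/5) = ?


Product = 3 × 41 × 13 × 32 × 29 = 1483872
GM = 1483872^(1/5) = 17.1506

GM = 17.1506


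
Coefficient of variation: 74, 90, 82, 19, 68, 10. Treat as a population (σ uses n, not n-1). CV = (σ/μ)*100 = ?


Mean = 57.1667
SD = 31.0291
CV = (31.0291/57.1667)*100 = 54.2783%

CV = 54.2783%


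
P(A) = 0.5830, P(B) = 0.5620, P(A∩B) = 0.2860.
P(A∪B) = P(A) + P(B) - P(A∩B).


P(A∪B) = 0.5830 + 0.5620 - 0.2860
= 1.1450 - 0.2860
= 0.8590

P(A∪B) = 0.8590


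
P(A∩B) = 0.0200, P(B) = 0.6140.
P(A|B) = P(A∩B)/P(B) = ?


P(A|B) = 0.0200/0.6140 = 0.0326

P(A|B) = 0.0326


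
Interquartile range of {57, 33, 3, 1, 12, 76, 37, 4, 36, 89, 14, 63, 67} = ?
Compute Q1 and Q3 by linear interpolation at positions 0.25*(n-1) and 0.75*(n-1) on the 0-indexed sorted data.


Sorted: 1, 3, 4, 12, 14, 33, 36, 37, 57, 63, 67, 76, 89
Q1 (25th %ile) = 12.0000
Q3 (75th %ile) = 63.0000
IQR = 63.0000 - 12.0000 = 51.0000

IQR = 51.0000


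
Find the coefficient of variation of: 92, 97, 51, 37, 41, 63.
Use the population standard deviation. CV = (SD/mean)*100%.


Mean = 63.5000
SD = 23.4503
CV = (23.4503/63.5000)*100 = 36.9296%

CV = 36.9296%


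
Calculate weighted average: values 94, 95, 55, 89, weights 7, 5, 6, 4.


Numerator = 94*7 + 95*5 + 55*6 + 89*4 = 1819
Denominator = 7 + 5 + 6 + 4 = 22
WM = 1819/22 = 82.6818

WM = 82.6818


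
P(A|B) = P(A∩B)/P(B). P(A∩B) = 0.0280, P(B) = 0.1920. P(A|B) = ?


P(A|B) = 0.0280/0.1920 = 0.1458

P(A|B) = 0.1458


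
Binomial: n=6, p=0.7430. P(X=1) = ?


C(6,1) = 6
p^1 = 0.743000
(1-p)^5 = 0.001121
P = 6 * 0.743000 * 0.001121 = 0.0050

P(X=1) = 0.0050


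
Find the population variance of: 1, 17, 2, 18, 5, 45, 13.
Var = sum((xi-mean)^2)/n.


Mean = 14.4286
Squared deviations: 180.3265, 6.6122, 154.4694, 12.7551, 88.8980, 934.6122, 2.0408
Sum = 1379.7143
Variance = 1379.7143/7 = 197.1020

Variance = 197.1020


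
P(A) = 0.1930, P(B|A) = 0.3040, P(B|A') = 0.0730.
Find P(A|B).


P(B) = P(B|A)*P(A) + P(B|A')*P(A')
= 0.3040*0.1930 + 0.0730*0.8070
= 0.058672 + 0.058911 = 0.117583
P(A|B) = 0.058672/0.117583 = 0.4990

P(A|B) = 0.4990


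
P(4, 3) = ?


P(4,3) = 4!/1!
= 24/1
= 24

P(4,3) = 24


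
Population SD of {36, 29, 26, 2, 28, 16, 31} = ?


Mean = 24.0000
Variance = 112.2857
SD = sqrt(112.2857) = 10.5965

SD = 10.5965


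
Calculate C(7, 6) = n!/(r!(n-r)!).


C(7,6) = 7!/(6! × 1!)
= 5040/(720 × 1)
= 7

C(7,6) = 7


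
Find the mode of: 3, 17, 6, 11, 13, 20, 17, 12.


Frequencies: 3:1, 6:1, 11:1, 12:1, 13:1, 17:2, 20:1
Max frequency = 2
Mode = 17

Mode = 17


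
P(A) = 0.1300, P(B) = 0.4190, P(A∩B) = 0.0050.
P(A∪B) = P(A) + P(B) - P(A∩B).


P(A∪B) = 0.1300 + 0.4190 - 0.0050
= 0.5490 - 0.0050
= 0.5440

P(A∪B) = 0.5440


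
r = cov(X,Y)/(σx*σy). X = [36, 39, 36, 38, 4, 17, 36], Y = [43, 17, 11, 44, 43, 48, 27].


Mean X = 29.4286, Mean Y = 33.2857
SD X = 12.511219, SD Y = 13.739560
Cov = -88.265306
r = -88.265306/(12.511219*13.739560) = -0.5135

r = -0.5135


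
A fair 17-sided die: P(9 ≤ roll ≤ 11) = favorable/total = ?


Favorable outcomes (9 ≤ roll ≤ 11): 3
Total outcomes = 17
P = 3/17 = 0.1765

P = 0.1765


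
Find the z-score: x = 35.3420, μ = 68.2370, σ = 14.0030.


z = (35.3420 - 68.2370)/14.0030
= -32.8950/14.0030
= -2.3491

z = -2.3491


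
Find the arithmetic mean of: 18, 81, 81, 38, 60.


Sum = 18 + 81 + 81 + 38 + 60 = 278
n = 5
Mean = 278/5 = 55.6000

Mean = 55.6000


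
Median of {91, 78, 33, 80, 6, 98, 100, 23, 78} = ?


Sorted: 6, 23, 33, 78, 78, 80, 91, 98, 100
n = 9 (odd)
Middle value = 78

Median = 78


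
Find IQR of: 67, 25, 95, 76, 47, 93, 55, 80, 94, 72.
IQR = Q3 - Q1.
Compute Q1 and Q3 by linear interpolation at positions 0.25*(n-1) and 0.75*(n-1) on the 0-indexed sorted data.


Sorted: 25, 47, 55, 67, 72, 76, 80, 93, 94, 95
Q1 (25th %ile) = 58.0000
Q3 (75th %ile) = 89.7500
IQR = 89.7500 - 58.0000 = 31.7500

IQR = 31.7500


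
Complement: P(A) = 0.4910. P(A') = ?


P(not A) = 1 - 0.4910 = 0.5090

P(not A) = 0.5090


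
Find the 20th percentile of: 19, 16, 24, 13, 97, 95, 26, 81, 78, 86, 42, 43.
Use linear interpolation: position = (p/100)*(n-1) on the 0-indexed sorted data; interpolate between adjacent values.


Sorted: 13, 16, 19, 24, 26, 42, 43, 78, 81, 86, 95, 97
n = 12
Index = 20/100 * 11 = 2.2000
Lower = data[2] = 19, Upper = data[3] = 24
P20 = 19 + 0.2000*(5) = 20.0000

P20 = 20.0000


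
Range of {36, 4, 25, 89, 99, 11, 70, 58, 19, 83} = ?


Max = 99, Min = 4
Range = 99 - 4 = 95

Range = 95


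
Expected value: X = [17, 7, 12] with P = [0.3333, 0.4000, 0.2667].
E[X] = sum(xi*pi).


E[X] = 17*0.3333 + 7*0.4000 + 12*0.2667
= 5.6661 + 2.8000 + 3.2004
= 11.6665

E[X] = 11.6665


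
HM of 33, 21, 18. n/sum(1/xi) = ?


Sum of reciprocals = 1/33 + 1/21 + 1/18 = 0.133478
HM = 3/0.133478 = 22.4757

HM = 22.4757


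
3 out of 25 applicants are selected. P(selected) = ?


P = 3/25 = 0.1200

P = 0.1200


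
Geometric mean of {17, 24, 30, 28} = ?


Product = 17 × 24 × 30 × 28 = 342720
GM = 342720^(1/4) = 24.1955

GM = 24.1955


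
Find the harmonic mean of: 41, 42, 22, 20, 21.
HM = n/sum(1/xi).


Sum of reciprocals = 1/41 + 1/42 + 1/22 + 1/20 + 1/21 = 0.191273
HM = 5/0.191273 = 26.1406

HM = 26.1406


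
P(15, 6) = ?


P(15,6) = 15!/9!
= 1307674368000/362880
= 3603600

P(15,6) = 3603600


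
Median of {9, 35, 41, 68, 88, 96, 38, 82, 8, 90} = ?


Sorted: 8, 9, 35, 38, 41, 68, 82, 88, 90, 96
n = 10 (even)
Middle values: 41 and 68
Median = (41+68)/2 = 54.5000

Median = 54.5000


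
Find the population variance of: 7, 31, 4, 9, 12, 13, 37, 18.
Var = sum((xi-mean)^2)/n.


Mean = 16.3750
Squared deviations: 87.8906, 213.8906, 153.1406, 54.3906, 19.1406, 11.3906, 425.3906, 2.6406
Sum = 967.8750
Variance = 967.8750/8 = 120.9844

Variance = 120.9844


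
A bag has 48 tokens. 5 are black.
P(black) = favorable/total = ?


P = 5/48 = 0.1042

P = 0.1042


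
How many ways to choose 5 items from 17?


C(17,5) = 17!/(5! × 12!)
= 355687428096000/(120 × 479001600)
= 6188

C(17,5) = 6188


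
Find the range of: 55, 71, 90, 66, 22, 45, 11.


Max = 90, Min = 11
Range = 90 - 11 = 79

Range = 79


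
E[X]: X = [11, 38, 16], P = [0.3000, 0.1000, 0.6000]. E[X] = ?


E[X] = 11*0.3000 + 38*0.1000 + 16*0.6000
= 3.3000 + 3.8000 + 9.6000
= 16.7000

E[X] = 16.7000


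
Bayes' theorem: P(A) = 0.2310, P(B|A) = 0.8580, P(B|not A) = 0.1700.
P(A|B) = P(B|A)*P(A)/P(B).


P(B) = P(B|A)*P(A) + P(B|A')*P(A')
= 0.8580*0.2310 + 0.1700*0.7690
= 0.198198 + 0.130730 = 0.328928
P(A|B) = 0.198198/0.328928 = 0.6026

P(A|B) = 0.6026


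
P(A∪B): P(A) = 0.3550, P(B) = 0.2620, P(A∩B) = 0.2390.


P(A∪B) = 0.3550 + 0.2620 - 0.2390
= 0.6170 - 0.2390
= 0.3780

P(A∪B) = 0.3780


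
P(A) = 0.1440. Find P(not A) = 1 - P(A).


P(not A) = 1 - 0.1440 = 0.8560

P(not A) = 0.8560


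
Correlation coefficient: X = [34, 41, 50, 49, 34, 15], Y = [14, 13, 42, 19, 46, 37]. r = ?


Mean X = 37.1667, Mean Y = 28.5000
SD X = 11.767422, SD Y = 13.549293
Cov = -32.750000
r = -32.750000/(11.767422*13.549293) = -0.2054

r = -0.2054


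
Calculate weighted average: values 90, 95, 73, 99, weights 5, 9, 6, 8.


Numerator = 90*5 + 95*9 + 73*6 + 99*8 = 2535
Denominator = 5 + 9 + 6 + 8 = 28
WM = 2535/28 = 90.5357

WM = 90.5357


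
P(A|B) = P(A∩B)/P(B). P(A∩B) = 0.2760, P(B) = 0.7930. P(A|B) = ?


P(A|B) = 0.2760/0.7930 = 0.3480

P(A|B) = 0.3480


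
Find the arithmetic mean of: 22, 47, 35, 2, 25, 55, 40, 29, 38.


Sum = 22 + 47 + 35 + 2 + 25 + 55 + 40 + 29 + 38 = 293
n = 9
Mean = 293/9 = 32.5556

Mean = 32.5556


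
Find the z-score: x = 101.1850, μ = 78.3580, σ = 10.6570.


z = (101.1850 - 78.3580)/10.6570
= 22.8270/10.6570
= 2.1420

z = 2.1420


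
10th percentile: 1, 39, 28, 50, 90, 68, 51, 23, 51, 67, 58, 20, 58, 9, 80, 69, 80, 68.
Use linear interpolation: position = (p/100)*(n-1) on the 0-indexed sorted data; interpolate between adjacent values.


Sorted: 1, 9, 20, 23, 28, 39, 50, 51, 51, 58, 58, 67, 68, 68, 69, 80, 80, 90
n = 18
Index = 10/100 * 17 = 1.7000
Lower = data[1] = 9, Upper = data[2] = 20
P10 = 9 + 0.7000*(11) = 16.7000

P10 = 16.7000


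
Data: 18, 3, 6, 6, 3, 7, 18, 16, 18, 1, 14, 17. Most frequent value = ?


Frequencies: 1:1, 3:2, 6:2, 7:1, 14:1, 16:1, 17:1, 18:3
Max frequency = 3
Mode = 18

Mode = 18


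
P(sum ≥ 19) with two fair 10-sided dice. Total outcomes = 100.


Total outcomes = 10×10 = 100
Favorable (sum ≥ 19): 3
P = 3/100 = 0.0300

P = 0.0300


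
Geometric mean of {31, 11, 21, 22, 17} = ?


Product = 31 × 11 × 21 × 22 × 17 = 2678214
GM = 2678214^(1/5) = 19.3005

GM = 19.3005


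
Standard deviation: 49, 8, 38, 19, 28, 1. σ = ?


Mean = 23.8333
Variance = 274.4722
SD = sqrt(274.4722) = 16.5672

SD = 16.5672


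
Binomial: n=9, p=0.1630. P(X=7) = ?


C(9,7) = 36
p^7 = 3.057125e-06
(1-p)^2 = 0.700569
P = 36 * 3.057125e-06 * 0.700569 = 7.7102e-05

P(X=7) = 7.7102e-05


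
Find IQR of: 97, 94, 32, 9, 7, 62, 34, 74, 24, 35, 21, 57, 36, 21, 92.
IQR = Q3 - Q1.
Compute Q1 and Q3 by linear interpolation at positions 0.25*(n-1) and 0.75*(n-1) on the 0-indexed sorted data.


Sorted: 7, 9, 21, 21, 24, 32, 34, 35, 36, 57, 62, 74, 92, 94, 97
Q1 (25th %ile) = 22.5000
Q3 (75th %ile) = 68.0000
IQR = 68.0000 - 22.5000 = 45.5000

IQR = 45.5000


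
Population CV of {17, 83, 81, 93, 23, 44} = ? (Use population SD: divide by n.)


Mean = 56.8333
SD = 30.2016
CV = (30.2016/56.8333)*100 = 53.1407%

CV = 53.1407%


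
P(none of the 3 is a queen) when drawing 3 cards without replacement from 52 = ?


P(no queens) = (48/52) × (47/51) × (46/50)
= 0.7826

P = 0.7826


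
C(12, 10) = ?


C(12,10) = 12!/(10! × 2!)
= 479001600/(3628800 × 2)
= 66

C(12,10) = 66


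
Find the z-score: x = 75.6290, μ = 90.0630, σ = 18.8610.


z = (75.6290 - 90.0630)/18.8610
= -14.4340/18.8610
= -0.7653

z = -0.7653


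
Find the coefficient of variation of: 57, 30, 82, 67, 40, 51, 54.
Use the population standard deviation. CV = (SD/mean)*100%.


Mean = 54.4286
SD = 15.7739
CV = (15.7739/54.4286)*100 = 28.9809%

CV = 28.9809%


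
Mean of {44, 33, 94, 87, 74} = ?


Sum = 44 + 33 + 94 + 87 + 74 = 332
n = 5
Mean = 332/5 = 66.4000

Mean = 66.4000


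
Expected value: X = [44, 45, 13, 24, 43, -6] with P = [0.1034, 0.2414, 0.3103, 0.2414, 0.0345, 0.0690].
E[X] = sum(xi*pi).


E[X] = 44*0.1034 + 45*0.2414 + 13*0.3103 + 24*0.2414 + 43*0.0345 - 6*0.0690
= 4.5496 + 10.8630 + 4.0339 + 5.7936 + 1.4835 - 0.4140
= 26.3096

E[X] = 26.3096


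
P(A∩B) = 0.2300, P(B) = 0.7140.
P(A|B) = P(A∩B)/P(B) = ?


P(A|B) = 0.2300/0.7140 = 0.3221

P(A|B) = 0.3221


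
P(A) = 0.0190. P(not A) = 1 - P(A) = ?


P(not A) = 1 - 0.0190 = 0.9810

P(not A) = 0.9810


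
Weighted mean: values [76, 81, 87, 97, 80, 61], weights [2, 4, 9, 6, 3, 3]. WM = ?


Numerator = 76*2 + 81*4 + 87*9 + 97*6 + 80*3 + 61*3 = 2264
Denominator = 2 + 4 + 9 + 6 + 3 + 3 = 27
WM = 2264/27 = 83.8519

WM = 83.8519


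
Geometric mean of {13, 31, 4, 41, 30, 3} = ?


Product = 13 × 31 × 4 × 41 × 30 × 3 = 5948280
GM = 5948280^(1/6) = 13.4606

GM = 13.4606


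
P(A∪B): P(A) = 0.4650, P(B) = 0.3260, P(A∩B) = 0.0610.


P(A∪B) = 0.4650 + 0.3260 - 0.0610
= 0.7910 - 0.0610
= 0.7300

P(A∪B) = 0.7300


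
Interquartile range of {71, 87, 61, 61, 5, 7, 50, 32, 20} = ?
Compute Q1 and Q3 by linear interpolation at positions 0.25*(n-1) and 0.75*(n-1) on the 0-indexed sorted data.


Sorted: 5, 7, 20, 32, 50, 61, 61, 71, 87
Q1 (25th %ile) = 20.0000
Q3 (75th %ile) = 61.0000
IQR = 61.0000 - 20.0000 = 41.0000

IQR = 41.0000


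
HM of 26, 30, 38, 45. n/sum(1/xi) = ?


Sum of reciprocals = 1/26 + 1/30 + 1/38 + 1/45 = 0.120333
HM = 4/0.120333 = 33.2411

HM = 33.2411


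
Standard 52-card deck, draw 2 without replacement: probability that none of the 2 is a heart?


P(no hearts) = (39/52) × (38/51)
= 0.5588

P = 0.5588


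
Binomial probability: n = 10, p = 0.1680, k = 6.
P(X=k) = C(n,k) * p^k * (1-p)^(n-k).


C(10,6) = 210
p^6 = 2.248307e-05
(1-p)^4 = 0.479174
P = 210 * 2.248307e-05 * 0.479174 = 0.0023

P(X=6) = 0.0023


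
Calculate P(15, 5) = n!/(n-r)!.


P(15,5) = 15!/10!
= 1307674368000/3628800
= 360360

P(15,5) = 360360


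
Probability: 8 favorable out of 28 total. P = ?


P = 8/28 = 0.2857

P = 0.2857


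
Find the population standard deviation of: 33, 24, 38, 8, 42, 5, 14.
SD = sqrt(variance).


Mean = 23.4286
Variance = 187.9592
SD = sqrt(187.9592) = 13.7098

SD = 13.7098


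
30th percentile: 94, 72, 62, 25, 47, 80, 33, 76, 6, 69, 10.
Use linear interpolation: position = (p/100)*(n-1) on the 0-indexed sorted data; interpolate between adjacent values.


Sorted: 6, 10, 25, 33, 47, 62, 69, 72, 76, 80, 94
n = 11
Index = 30/100 * 10 = 3.0000
Lower = data[3] = 33, Upper = data[4] = 47
P30 = 33 + 0*(14) = 33.0000

P30 = 33.0000


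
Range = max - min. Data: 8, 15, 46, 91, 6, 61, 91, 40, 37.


Max = 91, Min = 6
Range = 91 - 6 = 85

Range = 85


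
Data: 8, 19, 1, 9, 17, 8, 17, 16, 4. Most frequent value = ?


Frequencies: 1:1, 4:1, 8:2, 9:1, 16:1, 17:2, 19:1
Max frequency = 2
Mode = 8, 17

Mode = 8, 17


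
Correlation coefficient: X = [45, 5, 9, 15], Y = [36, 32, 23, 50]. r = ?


Mean X = 18.5000, Mean Y = 35.2500
SD X = 15.708278, SD Y = 9.730750
Cov = 32.125000
r = 32.125000/(15.708278*9.730750) = 0.2102

r = 0.2102


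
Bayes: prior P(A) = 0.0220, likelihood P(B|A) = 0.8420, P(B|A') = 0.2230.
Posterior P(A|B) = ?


P(B) = P(B|A)*P(A) + P(B|A')*P(A')
= 0.8420*0.0220 + 0.2230*0.9780
= 0.018524 + 0.218094 = 0.236618
P(A|B) = 0.018524/0.236618 = 0.0783

P(A|B) = 0.0783


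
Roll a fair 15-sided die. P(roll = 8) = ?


Favorable outcomes (roll = 8): 1
Total outcomes = 15
P = 1/15 = 0.0667

P = 0.0667


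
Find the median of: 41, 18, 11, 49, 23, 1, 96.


Sorted: 1, 11, 18, 23, 41, 49, 96
n = 7 (odd)
Middle value = 23

Median = 23


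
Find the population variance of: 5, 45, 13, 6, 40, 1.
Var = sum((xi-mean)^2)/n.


Mean = 18.3333
Squared deviations: 177.7778, 711.1111, 28.4444, 152.1111, 469.4444, 300.4444
Sum = 1839.3333
Variance = 1839.3333/6 = 306.5556

Variance = 306.5556


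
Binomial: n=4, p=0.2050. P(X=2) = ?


C(4,2) = 6
p^2 = 0.042025
(1-p)^2 = 0.632025
P = 6 * 0.042025 * 0.632025 = 0.1594

P(X=2) = 0.1594


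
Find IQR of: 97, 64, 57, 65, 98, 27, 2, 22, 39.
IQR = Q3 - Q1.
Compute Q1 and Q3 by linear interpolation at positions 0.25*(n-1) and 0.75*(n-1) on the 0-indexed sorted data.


Sorted: 2, 22, 27, 39, 57, 64, 65, 97, 98
Q1 (25th %ile) = 27.0000
Q3 (75th %ile) = 65.0000
IQR = 65.0000 - 27.0000 = 38.0000

IQR = 38.0000


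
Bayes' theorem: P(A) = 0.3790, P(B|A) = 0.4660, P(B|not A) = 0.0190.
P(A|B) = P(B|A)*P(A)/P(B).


P(B) = P(B|A)*P(A) + P(B|A')*P(A')
= 0.4660*0.3790 + 0.0190*0.6210
= 0.176614 + 0.011799 = 0.188413
P(A|B) = 0.176614/0.188413 = 0.9374

P(A|B) = 0.9374


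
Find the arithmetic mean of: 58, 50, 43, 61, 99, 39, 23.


Sum = 58 + 50 + 43 + 61 + 99 + 39 + 23 = 373
n = 7
Mean = 373/7 = 53.2857

Mean = 53.2857


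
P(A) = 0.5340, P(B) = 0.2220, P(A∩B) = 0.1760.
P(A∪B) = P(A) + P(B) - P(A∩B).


P(A∪B) = 0.5340 + 0.2220 - 0.1760
= 0.7560 - 0.1760
= 0.5800

P(A∪B) = 0.5800


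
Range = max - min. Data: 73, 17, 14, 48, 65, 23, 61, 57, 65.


Max = 73, Min = 14
Range = 73 - 14 = 59

Range = 59


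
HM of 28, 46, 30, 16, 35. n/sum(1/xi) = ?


Sum of reciprocals = 1/28 + 1/46 + 1/30 + 1/16 + 1/35 = 0.181858
HM = 5/0.181858 = 27.4940

HM = 27.4940


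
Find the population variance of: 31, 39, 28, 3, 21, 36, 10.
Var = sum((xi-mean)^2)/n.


Mean = 24.0000
Squared deviations: 49.0000, 225.0000, 16.0000, 441.0000, 9.0000, 144.0000, 196.0000
Sum = 1080.0000
Variance = 1080.0000/7 = 154.2857

Variance = 154.2857


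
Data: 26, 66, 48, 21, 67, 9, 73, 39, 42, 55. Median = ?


Sorted: 9, 21, 26, 39, 42, 48, 55, 66, 67, 73
n = 10 (even)
Middle values: 42 and 48
Median = (42+48)/2 = 45.0000

Median = 45.0000


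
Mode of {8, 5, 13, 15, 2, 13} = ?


Frequencies: 2:1, 5:1, 8:1, 13:2, 15:1
Max frequency = 2
Mode = 13

Mode = 13


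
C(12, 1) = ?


C(12,1) = 12!/(1! × 11!)
= 479001600/(1 × 39916800)
= 12

C(12,1) = 12


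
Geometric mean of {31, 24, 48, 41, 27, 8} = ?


Product = 31 × 24 × 48 × 41 × 27 × 8 = 316265472
GM = 316265472^(1/6) = 26.1021

GM = 26.1021


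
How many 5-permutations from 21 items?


P(21,5) = 21!/16!
= 51090942171709440000/20922789888000
= 2441880

P(21,5) = 2441880


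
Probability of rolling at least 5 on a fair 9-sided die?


Favorable outcomes (roll ≥ 5): 5
Total outcomes = 9
P = 5/9 = 0.5556

P = 0.5556


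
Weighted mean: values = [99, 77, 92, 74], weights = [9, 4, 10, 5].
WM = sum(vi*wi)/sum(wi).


Numerator = 99*9 + 77*4 + 92*10 + 74*5 = 2489
Denominator = 9 + 4 + 10 + 5 = 28
WM = 2489/28 = 88.8929

WM = 88.8929


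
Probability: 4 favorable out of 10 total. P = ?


P = 4/10 = 0.4000

P = 0.4000


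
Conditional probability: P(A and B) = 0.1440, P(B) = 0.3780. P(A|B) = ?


P(A|B) = 0.1440/0.3780 = 0.3810

P(A|B) = 0.3810


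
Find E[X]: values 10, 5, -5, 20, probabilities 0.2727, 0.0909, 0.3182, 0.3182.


E[X] = 10*0.2727 + 5*0.0909 - 5*0.3182 + 20*0.3182
= 2.7270 + 0.4545 - 1.5910 + 6.3640
= 7.9545

E[X] = 7.9545


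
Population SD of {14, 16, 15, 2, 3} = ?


Mean = 10.0000
Variance = 38.0000
SD = sqrt(38.0000) = 6.1644

SD = 6.1644


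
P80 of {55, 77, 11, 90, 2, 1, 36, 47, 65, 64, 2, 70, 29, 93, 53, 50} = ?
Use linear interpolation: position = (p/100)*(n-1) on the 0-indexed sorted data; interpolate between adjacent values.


Sorted: 1, 2, 2, 11, 29, 36, 47, 50, 53, 55, 64, 65, 70, 77, 90, 93
n = 16
Index = 80/100 * 15 = 12.0000
Lower = data[12] = 70, Upper = data[13] = 77
P80 = 70 + 0*(7) = 70.0000

P80 = 70.0000


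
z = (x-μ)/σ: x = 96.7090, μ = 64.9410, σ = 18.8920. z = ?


z = (96.7090 - 64.9410)/18.8920
= 31.7680/18.8920
= 1.6816

z = 1.6816


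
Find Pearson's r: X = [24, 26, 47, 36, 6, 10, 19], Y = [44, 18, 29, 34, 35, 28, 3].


Mean X = 24.0000, Mean Y = 27.2857
SD X = 13.212548, SD Y = 12.325517
Cov = 10.571429
r = 10.571429/(13.212548*12.325517) = 0.0649

r = 0.0649


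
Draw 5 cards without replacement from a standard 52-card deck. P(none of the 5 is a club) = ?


P(no clubs) = (39/52) × (38/51) × (37/50) × (36/49) × (35/48)
= 0.2215

P = 0.2215


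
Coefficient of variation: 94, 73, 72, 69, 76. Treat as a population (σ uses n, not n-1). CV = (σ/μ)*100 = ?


Mean = 76.8000
SD = 8.8859
CV = (8.8859/76.8000)*100 = 11.5702%

CV = 11.5702%


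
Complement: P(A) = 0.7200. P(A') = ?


P(not A) = 1 - 0.7200 = 0.2800

P(not A) = 0.2800


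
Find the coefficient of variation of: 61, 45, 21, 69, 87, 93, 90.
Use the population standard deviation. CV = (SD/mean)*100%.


Mean = 66.5714
SD = 24.6220
CV = (24.6220/66.5714)*100 = 36.9859%

CV = 36.9859%


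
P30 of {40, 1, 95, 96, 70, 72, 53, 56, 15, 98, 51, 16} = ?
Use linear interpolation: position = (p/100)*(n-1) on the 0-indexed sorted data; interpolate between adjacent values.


Sorted: 1, 15, 16, 40, 51, 53, 56, 70, 72, 95, 96, 98
n = 12
Index = 30/100 * 11 = 3.3000
Lower = data[3] = 40, Upper = data[4] = 51
P30 = 40 + 0.3000*(11) = 43.3000

P30 = 43.3000


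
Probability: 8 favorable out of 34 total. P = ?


P = 8/34 = 0.2353

P = 0.2353


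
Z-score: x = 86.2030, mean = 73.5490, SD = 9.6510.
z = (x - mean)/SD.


z = (86.2030 - 73.5490)/9.6510
= 12.6540/9.6510
= 1.3112

z = 1.3112


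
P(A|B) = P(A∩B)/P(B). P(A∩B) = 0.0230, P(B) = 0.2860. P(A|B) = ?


P(A|B) = 0.0230/0.2860 = 0.0804

P(A|B) = 0.0804


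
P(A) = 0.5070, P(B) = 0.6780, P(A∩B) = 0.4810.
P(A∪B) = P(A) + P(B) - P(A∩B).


P(A∪B) = 0.5070 + 0.6780 - 0.4810
= 1.1850 - 0.4810
= 0.7040

P(A∪B) = 0.7040


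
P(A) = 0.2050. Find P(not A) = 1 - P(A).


P(not A) = 1 - 0.2050 = 0.7950

P(not A) = 0.7950


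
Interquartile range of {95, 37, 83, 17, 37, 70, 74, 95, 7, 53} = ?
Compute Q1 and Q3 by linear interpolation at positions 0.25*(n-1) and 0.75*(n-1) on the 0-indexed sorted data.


Sorted: 7, 17, 37, 37, 53, 70, 74, 83, 95, 95
Q1 (25th %ile) = 37.0000
Q3 (75th %ile) = 80.7500
IQR = 80.7500 - 37.0000 = 43.7500

IQR = 43.7500


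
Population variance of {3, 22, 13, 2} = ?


Mean = 10.0000
Squared deviations: 49.0000, 144.0000, 9.0000, 64.0000
Sum = 266.0000
Variance = 266.0000/4 = 66.5000

Variance = 66.5000


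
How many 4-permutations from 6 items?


P(6,4) = 6!/2!
= 720/2
= 360

P(6,4) = 360


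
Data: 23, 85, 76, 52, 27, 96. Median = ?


Sorted: 23, 27, 52, 76, 85, 96
n = 6 (even)
Middle values: 52 and 76
Median = (52+76)/2 = 64.0000

Median = 64.0000


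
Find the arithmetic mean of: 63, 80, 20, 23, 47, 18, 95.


Sum = 63 + 80 + 20 + 23 + 47 + 18 + 95 = 346
n = 7
Mean = 346/7 = 49.4286

Mean = 49.4286


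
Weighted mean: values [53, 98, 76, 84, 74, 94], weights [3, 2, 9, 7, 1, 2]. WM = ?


Numerator = 53*3 + 98*2 + 76*9 + 84*7 + 74*1 + 94*2 = 1889
Denominator = 3 + 2 + 9 + 7 + 1 + 2 = 24
WM = 1889/24 = 78.7083

WM = 78.7083


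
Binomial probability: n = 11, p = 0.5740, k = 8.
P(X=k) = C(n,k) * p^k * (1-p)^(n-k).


C(11,8) = 165
p^8 = 0.011784
(1-p)^3 = 0.077309
P = 165 * 0.011784 * 0.077309 = 0.1503

P(X=8) = 0.1503


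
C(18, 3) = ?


C(18,3) = 18!/(3! × 15!)
= 6402373705728000/(6 × 1307674368000)
= 816

C(18,3) = 816


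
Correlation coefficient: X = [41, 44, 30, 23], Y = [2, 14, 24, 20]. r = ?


Mean X = 34.5000, Mean Y = 15.0000
SD X = 8.440972, SD Y = 8.306624
Cov = -48.000000
r = -48.000000/(8.440972*8.306624) = -0.6846

r = -0.6846


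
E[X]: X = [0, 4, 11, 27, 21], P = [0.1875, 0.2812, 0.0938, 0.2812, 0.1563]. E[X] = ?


E[X] = 0*0.1875 + 4*0.2812 + 11*0.0938 + 27*0.2812 + 21*0.1563
= 0 + 1.1248 + 1.0318 + 7.5924 + 3.2823
= 13.0313

E[X] = 13.0313


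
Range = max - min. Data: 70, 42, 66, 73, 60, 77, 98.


Max = 98, Min = 42
Range = 98 - 42 = 56

Range = 56


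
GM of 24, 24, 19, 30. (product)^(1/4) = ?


Product = 24 × 24 × 19 × 30 = 328320
GM = 328320^(1/4) = 23.9373

GM = 23.9373


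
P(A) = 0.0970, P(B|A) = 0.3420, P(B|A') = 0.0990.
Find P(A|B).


P(B) = P(B|A)*P(A) + P(B|A')*P(A')
= 0.3420*0.0970 + 0.0990*0.9030
= 0.033174 + 0.089397 = 0.122571
P(A|B) = 0.033174/0.122571 = 0.2707

P(A|B) = 0.2707


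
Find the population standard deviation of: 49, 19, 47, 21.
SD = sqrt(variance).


Mean = 34.0000
Variance = 197.0000
SD = sqrt(197.0000) = 14.0357

SD = 14.0357


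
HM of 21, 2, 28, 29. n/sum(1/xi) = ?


Sum of reciprocals = 1/21 + 1/2 + 1/28 + 1/29 = 0.617816
HM = 4/0.617816 = 6.4744

HM = 6.4744


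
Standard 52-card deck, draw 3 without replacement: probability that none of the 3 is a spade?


P(no spades) = (39/52) × (38/51) × (37/50)
= 0.4135

P = 0.4135


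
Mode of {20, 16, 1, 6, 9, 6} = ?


Frequencies: 1:1, 6:2, 9:1, 16:1, 20:1
Max frequency = 2
Mode = 6

Mode = 6


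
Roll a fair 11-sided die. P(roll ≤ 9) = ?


Favorable outcomes (roll ≤ 9): 9
Total outcomes = 11
P = 9/11 = 0.8182

P = 0.8182


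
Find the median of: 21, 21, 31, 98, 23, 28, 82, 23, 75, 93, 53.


Sorted: 21, 21, 23, 23, 28, 31, 53, 75, 82, 93, 98
n = 11 (odd)
Middle value = 31

Median = 31


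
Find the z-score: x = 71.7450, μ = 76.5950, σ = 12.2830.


z = (71.7450 - 76.5950)/12.2830
= -4.8500/12.2830
= -0.3949

z = -0.3949


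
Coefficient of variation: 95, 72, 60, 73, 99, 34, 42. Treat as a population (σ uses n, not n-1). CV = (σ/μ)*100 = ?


Mean = 67.8571
SD = 22.7623
CV = (22.7623/67.8571)*100 = 33.5444%

CV = 33.5444%


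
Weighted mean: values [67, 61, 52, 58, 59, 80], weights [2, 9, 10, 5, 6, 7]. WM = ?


Numerator = 67*2 + 61*9 + 52*10 + 58*5 + 59*6 + 80*7 = 2407
Denominator = 2 + 9 + 10 + 5 + 6 + 7 = 39
WM = 2407/39 = 61.7179

WM = 61.7179


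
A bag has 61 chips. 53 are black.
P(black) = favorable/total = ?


P = 53/61 = 0.8689

P = 0.8689


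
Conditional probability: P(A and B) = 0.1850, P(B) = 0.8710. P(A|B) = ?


P(A|B) = 0.1850/0.8710 = 0.2124

P(A|B) = 0.2124


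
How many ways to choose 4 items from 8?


C(8,4) = 8!/(4! × 4!)
= 40320/(24 × 24)
= 70

C(8,4) = 70


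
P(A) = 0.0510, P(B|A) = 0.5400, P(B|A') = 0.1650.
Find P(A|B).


P(B) = P(B|A)*P(A) + P(B|A')*P(A')
= 0.5400*0.0510 + 0.1650*0.9490
= 0.027540 + 0.156585 = 0.184125
P(A|B) = 0.027540/0.184125 = 0.1496

P(A|B) = 0.1496


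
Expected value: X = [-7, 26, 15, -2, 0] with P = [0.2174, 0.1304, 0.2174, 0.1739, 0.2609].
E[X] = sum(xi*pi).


E[X] = -7*0.2174 + 26*0.1304 + 15*0.2174 - 2*0.1739 + 0*0.2609
= -1.5218 + 3.3904 + 3.2610 - 0.3478 + 0
= 4.7818

E[X] = 4.7818


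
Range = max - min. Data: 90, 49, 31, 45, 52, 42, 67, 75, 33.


Max = 90, Min = 31
Range = 90 - 31 = 59

Range = 59


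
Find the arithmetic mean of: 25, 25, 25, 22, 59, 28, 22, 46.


Sum = 25 + 25 + 25 + 22 + 59 + 28 + 22 + 46 = 252
n = 8
Mean = 252/8 = 31.5000

Mean = 31.5000


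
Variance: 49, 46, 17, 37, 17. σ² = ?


Mean = 33.2000
Squared deviations: 249.6400, 163.8400, 262.4400, 14.4400, 262.4400
Sum = 952.8000
Variance = 952.8000/5 = 190.5600

Variance = 190.5600


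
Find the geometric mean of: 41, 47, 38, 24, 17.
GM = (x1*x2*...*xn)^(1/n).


Product = 41 × 47 × 38 × 24 × 17 = 29876208
GM = 29876208^(1/5) = 31.2655

GM = 31.2655


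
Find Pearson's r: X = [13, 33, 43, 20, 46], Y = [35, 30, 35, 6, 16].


Mean X = 31.0000, Mean Y = 24.4000
SD X = 12.790622, SD Y = 11.534297
Cov = 4.800000
r = 4.800000/(12.790622*11.534297) = 0.0325

r = 0.0325


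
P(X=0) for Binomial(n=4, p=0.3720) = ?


C(4,0) = 1
p^0 = 1.000000
(1-p)^4 = 0.155539
P = 1 * 1.000000 * 0.155539 = 0.1555

P(X=0) = 0.1555


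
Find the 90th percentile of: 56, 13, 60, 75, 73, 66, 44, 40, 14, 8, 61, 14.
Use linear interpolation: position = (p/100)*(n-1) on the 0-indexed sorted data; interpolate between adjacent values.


Sorted: 8, 13, 14, 14, 40, 44, 56, 60, 61, 66, 73, 75
n = 12
Index = 90/100 * 11 = 9.9000
Lower = data[9] = 66, Upper = data[10] = 73
P90 = 66 + 0.9000*(7) = 72.3000

P90 = 72.3000


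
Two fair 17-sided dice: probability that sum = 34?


Total outcomes = 17×17 = 289
Favorable (sum = 34): 1
P = 1/289 = 0.0035

P = 0.0035


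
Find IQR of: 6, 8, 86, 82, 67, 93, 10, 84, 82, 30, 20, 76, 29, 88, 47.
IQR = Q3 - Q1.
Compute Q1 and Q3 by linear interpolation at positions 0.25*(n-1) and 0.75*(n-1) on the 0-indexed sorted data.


Sorted: 6, 8, 10, 20, 29, 30, 47, 67, 76, 82, 82, 84, 86, 88, 93
Q1 (25th %ile) = 24.5000
Q3 (75th %ile) = 83.0000
IQR = 83.0000 - 24.5000 = 58.5000

IQR = 58.5000


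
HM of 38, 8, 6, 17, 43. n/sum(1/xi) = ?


Sum of reciprocals = 1/38 + 1/8 + 1/6 + 1/17 + 1/43 = 0.400062
HM = 5/0.400062 = 12.4981

HM = 12.4981


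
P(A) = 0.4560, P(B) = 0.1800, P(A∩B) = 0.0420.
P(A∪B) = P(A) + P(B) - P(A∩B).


P(A∪B) = 0.4560 + 0.1800 - 0.0420
= 0.6360 - 0.0420
= 0.5940

P(A∪B) = 0.5940
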